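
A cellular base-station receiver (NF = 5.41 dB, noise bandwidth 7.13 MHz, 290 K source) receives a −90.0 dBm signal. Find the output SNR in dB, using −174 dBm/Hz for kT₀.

10.1 dB

Noise floor: N = −174 + 10 log₁₀(B) + NF
10 log₁₀(7.13×10⁶) = 68.53 dB
N = −174 + 68.53 + 5.41 = −100.06 dBm
SNR = P_sig − N = −90.0 − (−100.06) = 10.06 dB → 10.1 dB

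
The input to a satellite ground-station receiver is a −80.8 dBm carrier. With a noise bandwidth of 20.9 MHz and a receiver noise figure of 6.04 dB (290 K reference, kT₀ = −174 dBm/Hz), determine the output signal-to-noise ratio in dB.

14.0 dB

Noise floor: N = −174 + 10 log₁₀(B) + NF
10 log₁₀(2.09×10⁷) = 73.2 dB
N = −174 + 73.2 + 6.04 = −94.76 dBm
SNR = P_sig − N = −80.8 − (−94.76) = 13.96 dB → 14.0 dB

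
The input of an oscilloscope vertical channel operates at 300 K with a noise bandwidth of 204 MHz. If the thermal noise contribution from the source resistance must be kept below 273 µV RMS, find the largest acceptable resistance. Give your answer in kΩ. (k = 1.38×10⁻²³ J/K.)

22.1 kΩ

Johnson–Nyquist: V_n = √(4kTRB) ⇒ R = V_n² / (4kTB)
4kTB = 4 × 1.38×10⁻²³ × 300 × 2.04×10⁸ = 3.38×10⁻¹²
R = (2.73×10⁻⁴)² / 3.38×10⁻¹² = 2.21×10⁴ Ω = 22.1 kΩ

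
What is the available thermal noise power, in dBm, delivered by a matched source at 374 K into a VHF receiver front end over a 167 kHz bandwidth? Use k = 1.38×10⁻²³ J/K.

−120.6 dBm

P_n = kTB = 1.38×10⁻²³ × 374 × 1.67×10⁵ = 8.62×10⁻¹⁶ W
In dBm: 10 log₁₀(8.62×10⁻¹⁶ / 10⁻³) = −120.6 dBm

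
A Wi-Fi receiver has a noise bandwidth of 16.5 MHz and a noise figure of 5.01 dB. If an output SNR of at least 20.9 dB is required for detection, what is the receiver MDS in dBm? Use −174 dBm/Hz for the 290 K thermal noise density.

Sensitivity = −174 + 10 log₁₀(B) + NF + SNR_min
= −174 + 72.17 + 5.01 + 20.9
= −75.92 dBm → −75.9 dBm

−75.9 dBm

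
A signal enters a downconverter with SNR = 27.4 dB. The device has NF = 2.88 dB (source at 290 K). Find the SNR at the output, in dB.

24.52 dB

By definition F = SNR_in/SNR_out, so in dB: SNR_out = SNR_in − NF
SNR_out = 27.4 − 2.88 = 24.52 dB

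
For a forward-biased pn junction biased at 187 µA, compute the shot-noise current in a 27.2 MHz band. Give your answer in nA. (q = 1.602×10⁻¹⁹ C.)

I_n = √(2qI·B)
2qI·B = 2 × 1.602×10⁻¹⁹ × 1.87×10⁻⁴ × 2.72×10⁷ = 1.63×10⁻¹⁵ A²
I_n = √(1.63×10⁻¹⁵) = 4.04×10⁻⁸ A = 40.4 nA

40.4 nA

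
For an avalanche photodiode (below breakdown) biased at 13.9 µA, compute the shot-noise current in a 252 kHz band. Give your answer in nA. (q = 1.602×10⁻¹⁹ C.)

1.06 nA

I_n = √(2qI·B)
2qI·B = 2 × 1.602×10⁻¹⁹ × 1.39×10⁻⁵ × 2.52×10⁵ = 1.12×10⁻¹⁸ A²
I_n = √(1.12×10⁻¹⁸) = 1.06×10⁻⁹ A = 1.06 nA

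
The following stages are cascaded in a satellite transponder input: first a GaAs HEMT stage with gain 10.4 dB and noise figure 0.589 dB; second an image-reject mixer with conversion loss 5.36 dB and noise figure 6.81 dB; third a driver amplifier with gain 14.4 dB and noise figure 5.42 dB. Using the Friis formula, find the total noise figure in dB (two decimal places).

Convert to linear (a loss of L dB is a gain of −L dB): F_i = 10^(NF_i/10), G_i = 10^(G_i,dB/10)
  Stage 1: F_1 = 10^(0.589/10) = 1.145, G_1 = 10^(10.4/10) = 10.96
  Stage 2: F_2 = 10^(6.81/10) = 4.797, G_2 = 10^(−5.36/10) = 0.2911
  Stage 3: F_3 = 10^(5.42/10) = 3.483, G_3 = 10^(14.4/10) = 27.54
Friis cascade:
  F = 1.145 + (4.797 − 1)/10.96 + (3.483 − 1)/3.192 = 2.270
NF = 10 log₁₀(2.270) = 3.56 dB

3.56 dB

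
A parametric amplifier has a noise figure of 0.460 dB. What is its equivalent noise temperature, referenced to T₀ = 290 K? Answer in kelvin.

F = 10^(0.460/10) = 1.11173
T_e = (F − 1)·T₀ = (1.11173 − 1) × 290 = 32.4 K

32.4 K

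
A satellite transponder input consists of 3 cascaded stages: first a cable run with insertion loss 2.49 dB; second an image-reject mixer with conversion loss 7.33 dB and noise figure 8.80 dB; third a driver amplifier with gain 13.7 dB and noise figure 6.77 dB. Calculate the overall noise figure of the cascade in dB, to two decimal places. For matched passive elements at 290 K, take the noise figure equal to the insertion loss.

16.94 dB

Convert to linear (a loss of L dB is a gain of −L dB): F_i = 10^(NF_i/10), G_i = 10^(G_i,dB/10)
  Stage 1: F_1 = 10^(2.49/10) = 1.774, G_1 = 10^(−2.49/10) = 0.5636
  Stage 2: F_2 = 10^(8.80/10) = 7.586, G_2 = 10^(−7.33/10) = 0.1849
  Stage 3: F_3 = 10^(6.77/10) = 4.753, G_3 = 10^(13.7/10) = 23.44
Friis cascade:
  F = 1.774 + (7.586 − 1)/0.5636 + (4.753 − 1)/0.1042 = 49.47
NF = 10 log₁₀(49.47) = 16.94 dB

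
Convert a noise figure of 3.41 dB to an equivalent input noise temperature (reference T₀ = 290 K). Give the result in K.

346 K

F = 10^(3.41/10) = 2.1928
T_e = (F − 1)·T₀ = (2.1928 − 1) × 290 = 346 K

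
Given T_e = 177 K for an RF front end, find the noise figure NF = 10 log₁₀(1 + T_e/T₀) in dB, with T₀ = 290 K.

F = 1 + T_e/T₀ = 1 + 177/290 = 1.61034
NF = 10 log₁₀(1.61034) = 2.07 dB

2.07 dB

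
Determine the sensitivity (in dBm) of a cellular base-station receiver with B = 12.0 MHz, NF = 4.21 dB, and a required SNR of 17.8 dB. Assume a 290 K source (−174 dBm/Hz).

−81.2 dBm

Sensitivity = −174 + 10 log₁₀(B) + NF + SNR_min
= −174 + 70.79 + 4.21 + 17.8
= −81.20 dBm → −81.2 dBm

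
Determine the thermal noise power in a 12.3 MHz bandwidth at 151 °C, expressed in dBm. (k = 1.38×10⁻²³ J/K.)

T = 151 °C + 273.15 = 424.15 K
P_n = kTB = 1.38×10⁻²³ × 424.15 × 1.23×10⁷ = 7.20×10⁻¹⁴ W
In dBm: 10 log₁₀(7.20×10⁻¹⁴ / 10⁻³) = −101.4 dBm

−101.4 dBm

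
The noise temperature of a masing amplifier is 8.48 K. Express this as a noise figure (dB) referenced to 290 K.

F = 1 + T_e/T₀ = 1 + 8.48/290 = 1.02924
NF = 10 log₁₀(1.02924) = 0.125 dB

0.125 dB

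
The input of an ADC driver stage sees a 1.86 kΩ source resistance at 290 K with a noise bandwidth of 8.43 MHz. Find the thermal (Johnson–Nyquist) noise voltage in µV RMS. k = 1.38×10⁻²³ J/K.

V_n = √(4kTRB)
4kTRB = 4 × 1.38×10⁻²³ × 290 × 1.86×10³ × 8.43×10⁶ = 2.51×10⁻¹⁰ V²
V_n = √(2.51×10⁻¹⁰) = 1.58×10⁻⁵ V = 15.8 µV

15.8 µV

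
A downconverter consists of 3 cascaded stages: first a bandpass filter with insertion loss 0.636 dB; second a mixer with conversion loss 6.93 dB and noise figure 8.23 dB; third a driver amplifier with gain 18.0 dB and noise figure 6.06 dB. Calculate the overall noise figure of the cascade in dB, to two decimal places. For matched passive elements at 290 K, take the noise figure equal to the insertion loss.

13.99 dB

Convert to linear (a loss of L dB is a gain of −L dB): F_i = 10^(NF_i/10), G_i = 10^(G_i,dB/10)
  Stage 1: F_1 = 10^(0.636/10) = 1.158, G_1 = 10^(−0.636/10) = 0.8638
  Stage 2: F_2 = 10^(8.23/10) = 6.653, G_2 = 10^(−6.93/10) = 0.2028
  Stage 3: F_3 = 10^(6.06/10) = 4.036, G_3 = 10^(18.0/10) = 63.10
Friis cascade:
  F = 1.158 + (6.653 − 1)/0.8638 + (4.036 − 1)/0.1751 = 25.04
NF = 10 log₁₀(25.04) = 13.99 dB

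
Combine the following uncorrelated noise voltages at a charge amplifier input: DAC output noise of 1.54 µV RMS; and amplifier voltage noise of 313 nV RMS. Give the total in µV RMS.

Uncorrelated sources add in power (mean-square): V_tot = √(ΣV_i²)
V_tot = √[(1.54×10⁻⁶)² + (3.13×10⁻⁷)²] = 1.57×10⁻⁶ V = 1.57 µV

1.57 µV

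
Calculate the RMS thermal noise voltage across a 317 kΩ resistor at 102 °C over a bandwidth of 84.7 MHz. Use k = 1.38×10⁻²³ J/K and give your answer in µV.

T = 102 °C + 273.15 = 375.15 K
V_n = √(4kTRB)
4kTRB = 4 × 1.38×10⁻²³ × 375.15 × 3.17×10⁵ × 8.47×10⁷ = 5.56×10⁻⁷ V²
V_n = √(5.56×10⁻⁷) = 7.46×10⁻⁴ V = 746 µV

746 µV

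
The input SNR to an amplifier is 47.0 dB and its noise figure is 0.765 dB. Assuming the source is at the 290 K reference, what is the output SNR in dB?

By definition F = SNR_in/SNR_out, so in dB: SNR_out = SNR_in − NF
SNR_out = 47.0 − 0.765 = 46.235 dB

46.235 dB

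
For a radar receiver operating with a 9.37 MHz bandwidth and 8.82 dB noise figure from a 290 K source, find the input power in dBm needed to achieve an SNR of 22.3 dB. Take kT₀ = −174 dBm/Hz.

Sensitivity = −174 + 10 log₁₀(B) + NF + SNR_min
= −174 + 69.72 + 8.82 + 22.3
= −73.16 dBm → −73.2 dBm

−73.2 dBm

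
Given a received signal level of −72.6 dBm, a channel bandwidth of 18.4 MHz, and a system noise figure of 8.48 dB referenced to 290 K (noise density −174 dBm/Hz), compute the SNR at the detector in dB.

Noise floor: N = −174 + 10 log₁₀(B) + NF
10 log₁₀(1.84×10⁷) = 72.65 dB
N = −174 + 72.65 + 8.48 = −92.87 dBm
SNR = P_sig − N = −72.6 − (−92.87) = 20.27 dB → 20.3 dB

20.3 dB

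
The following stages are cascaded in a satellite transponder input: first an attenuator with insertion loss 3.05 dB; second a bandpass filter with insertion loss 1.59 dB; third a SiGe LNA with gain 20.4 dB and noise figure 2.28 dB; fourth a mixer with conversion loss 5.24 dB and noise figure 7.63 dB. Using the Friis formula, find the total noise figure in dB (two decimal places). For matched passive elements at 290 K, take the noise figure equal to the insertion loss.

Convert to linear (a loss of L dB is a gain of −L dB): F_i = 10^(NF_i/10), G_i = 10^(G_i,dB/10)
  Stage 1: F_1 = 10^(3.05/10) = 2.018, G_1 = 10^(−3.05/10) = 0.4955
  Stage 2: F_2 = 10^(1.59/10) = 1.442, G_2 = 10^(−1.59/10) = 0.6934
  Stage 3: F_3 = 10^(2.28/10) = 1.690, G_3 = 10^(20.4/10) = 109.6
  Stage 4: F_4 = 10^(7.63/10) = 5.794, G_4 = 10^(−5.24/10) = 0.2992
Friis cascade:
  F = 2.018 + (1.442 − 1)/0.4955 + (1.690 − 1)/0.3436 + (5.794 − 1)/37.67 = 5.048
NF = 10 log₁₀(5.048) = 7.03 dB

7.03 dB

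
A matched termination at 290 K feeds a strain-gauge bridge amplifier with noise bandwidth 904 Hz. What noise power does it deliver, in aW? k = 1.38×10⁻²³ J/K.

P_n = kTB = 1.38×10⁻²³ × 290 × 9.04×10² = 3.62×10⁻¹⁸ W = 3.62 aW

3.62 aW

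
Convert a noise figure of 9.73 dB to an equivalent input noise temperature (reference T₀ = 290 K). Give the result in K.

F = 10^(9.73/10) = 9.39723
T_e = (F − 1)·T₀ = (9.39723 − 1) × 290 = 2435 K

2435 K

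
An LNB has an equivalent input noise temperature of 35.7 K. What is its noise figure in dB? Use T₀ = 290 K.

F = 1 + T_e/T₀ = 1 + 35.7/290 = 1.1231
NF = 10 log₁₀(1.1231) = 0.504 dB

0.504 dB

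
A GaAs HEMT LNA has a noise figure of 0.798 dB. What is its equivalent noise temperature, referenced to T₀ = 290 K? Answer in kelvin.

F = 10^(0.798/10) = 1.20171
T_e = (F − 1)·T₀ = (1.20171 − 1) × 290 = 58.5 K

58.5 K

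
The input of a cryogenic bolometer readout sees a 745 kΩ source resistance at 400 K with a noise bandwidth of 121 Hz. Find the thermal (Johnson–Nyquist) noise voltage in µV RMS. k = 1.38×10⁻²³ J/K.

V_n = √(4kTRB)
4kTRB = 4 × 1.38×10⁻²³ × 400 × 7.45×10⁵ × 1.21×10² = 1.99×10⁻¹² V²
V_n = √(1.99×10⁻¹²) = 1.41×10⁻⁶ V = 1.41 µV

1.41 µV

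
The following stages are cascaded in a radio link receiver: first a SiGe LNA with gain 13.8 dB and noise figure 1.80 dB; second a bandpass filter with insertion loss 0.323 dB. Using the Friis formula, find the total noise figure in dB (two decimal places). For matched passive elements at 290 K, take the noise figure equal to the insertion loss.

Convert to linear (a loss of L dB is a gain of −L dB): F_i = 10^(NF_i/10), G_i = 10^(G_i,dB/10)
  Stage 1: F_1 = 10^(1.80/10) = 1.514, G_1 = 10^(13.8/10) = 23.99
  Stage 2: F_2 = 10^(0.323/10) = 1.077, G_2 = 10^(−0.323/10) = 0.9283
Friis cascade:
  F = 1.514 + (1.077 − 1)/23.99 = 1.517
NF = 10 log₁₀(1.517) = 1.81 dB

1.81 dB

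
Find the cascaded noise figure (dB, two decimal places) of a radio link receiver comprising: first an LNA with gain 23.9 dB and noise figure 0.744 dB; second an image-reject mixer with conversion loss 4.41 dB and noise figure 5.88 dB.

Convert to linear (a loss of L dB is a gain of −L dB): F_i = 10^(NF_i/10), G_i = 10^(G_i,dB/10)
  Stage 1: F_1 = 10^(0.744/10) = 1.187, G_1 = 10^(23.9/10) = 245.5
  Stage 2: F_2 = 10^(5.88/10) = 3.873, G_2 = 10^(−4.41/10) = 0.3622
Friis cascade:
  F = 1.187 + (3.873 − 1)/245.5 = 1.199
NF = 10 log₁₀(1.199) = 0.79 dB

0.79 dB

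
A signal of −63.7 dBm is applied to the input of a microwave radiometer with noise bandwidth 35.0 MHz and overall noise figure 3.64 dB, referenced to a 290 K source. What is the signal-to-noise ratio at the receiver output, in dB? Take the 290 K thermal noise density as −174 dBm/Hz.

Noise floor: N = −174 + 10 log₁₀(B) + NF
10 log₁₀(3.50×10⁷) = 75.44 dB
N = −174 + 75.44 + 3.64 = −94.92 dBm
SNR = P_sig − N = −63.7 − (−94.92) = 31.22 dB → 31.2 dB

31.2 dB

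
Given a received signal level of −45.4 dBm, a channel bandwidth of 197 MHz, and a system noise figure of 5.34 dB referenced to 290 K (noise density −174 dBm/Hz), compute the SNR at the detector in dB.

40.3 dB

Noise floor: N = −174 + 10 log₁₀(B) + NF
10 log₁₀(1.97×10⁸) = 82.94 dB
N = −174 + 82.94 + 5.34 = −85.72 dBm
SNR = P_sig − N = −45.4 − (−85.72) = 40.32 dB → 40.3 dB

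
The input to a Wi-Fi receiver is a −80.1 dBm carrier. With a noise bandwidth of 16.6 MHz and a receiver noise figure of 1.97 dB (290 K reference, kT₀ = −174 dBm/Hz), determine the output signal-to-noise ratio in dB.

Noise floor: N = −174 + 10 log₁₀(B) + NF
10 log₁₀(1.66×10⁷) = 72.2 dB
N = −174 + 72.2 + 1.97 = −99.83 dBm
SNR = P_sig − N = −80.1 − (−99.83) = 19.73 dB → 19.7 dB

19.7 dB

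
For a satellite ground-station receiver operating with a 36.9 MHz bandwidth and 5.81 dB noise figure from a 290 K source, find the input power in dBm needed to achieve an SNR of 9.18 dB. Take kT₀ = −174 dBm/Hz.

Sensitivity = −174 + 10 log₁₀(B) + NF + SNR_min
= −174 + 75.67 + 5.81 + 9.18
= −83.34 dBm → −83.3 dBm

−83.3 dBm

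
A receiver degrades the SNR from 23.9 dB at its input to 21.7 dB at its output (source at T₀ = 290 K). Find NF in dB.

2.2 dB

NF (dB) = SNR_in(dB) − SNR_out(dB) when the source is at T₀
NF = 23.9 − 21.7 = 2.2 dB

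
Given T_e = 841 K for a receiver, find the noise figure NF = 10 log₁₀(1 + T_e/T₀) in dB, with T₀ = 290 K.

5.91 dB

F = 1 + T_e/T₀ = 1 + 841/290 = 3.9
NF = 10 log₁₀(3.9) = 5.91 dB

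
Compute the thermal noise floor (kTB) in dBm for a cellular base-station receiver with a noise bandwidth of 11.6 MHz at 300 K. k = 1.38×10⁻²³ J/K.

P_n = kTB = 1.38×10⁻²³ × 300 × 1.16×10⁷ = 4.80×10⁻¹⁴ W
In dBm: 10 log₁₀(4.80×10⁻¹⁴ / 10⁻³) = −103.2 dBm

−103.2 dBm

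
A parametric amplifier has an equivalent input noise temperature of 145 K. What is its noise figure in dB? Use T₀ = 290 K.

1.76 dB

F = 1 + T_e/T₀ = 1 + 145/290 = 1.5
NF = 10 log₁₀(1.5) = 1.76 dB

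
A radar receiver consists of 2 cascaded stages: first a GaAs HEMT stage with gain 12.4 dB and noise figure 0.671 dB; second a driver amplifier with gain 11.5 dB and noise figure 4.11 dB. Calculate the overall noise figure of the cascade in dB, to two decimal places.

Convert to linear (a loss of L dB is a gain of −L dB): F_i = 10^(NF_i/10), G_i = 10^(G_i,dB/10)
  Stage 1: F_1 = 10^(0.671/10) = 1.167, G_1 = 10^(12.4/10) = 17.38
  Stage 2: F_2 = 10^(4.11/10) = 2.576, G_2 = 10^(11.5/10) = 14.13
Friis cascade:
  F = 1.167 + (2.576 − 1)/17.38 = 1.258
NF = 10 log₁₀(1.258) = 1.00 dB

1.00 dB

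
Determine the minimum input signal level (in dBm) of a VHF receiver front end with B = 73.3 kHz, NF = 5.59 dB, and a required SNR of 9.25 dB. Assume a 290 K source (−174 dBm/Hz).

Sensitivity = −174 + 10 log₁₀(B) + NF + SNR_min
= −174 + 48.65 + 5.59 + 9.25
= −110.51 dBm → −110.5 dBm

−110.5 dBm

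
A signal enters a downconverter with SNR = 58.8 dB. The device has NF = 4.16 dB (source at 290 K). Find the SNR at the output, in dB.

54.64 dB

By definition F = SNR_in/SNR_out, so in dB: SNR_out = SNR_in − NF
SNR_out = 58.8 − 4.16 = 54.64 dB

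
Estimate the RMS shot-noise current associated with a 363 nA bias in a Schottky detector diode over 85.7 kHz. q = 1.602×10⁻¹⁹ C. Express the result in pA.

I_n = √(2qI·B)
2qI·B = 2 × 1.602×10⁻¹⁹ × 3.63×10⁻⁷ × 8.57×10⁴ = 9.97×10⁻²¹ A²
I_n = √(9.97×10⁻²¹) = 9.98×10⁻¹¹ A = 99.8 pA

99.8 pA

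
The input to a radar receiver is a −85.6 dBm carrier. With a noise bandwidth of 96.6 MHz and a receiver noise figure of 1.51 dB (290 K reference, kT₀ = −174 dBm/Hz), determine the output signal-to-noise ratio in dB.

Noise floor: N = −174 + 10 log₁₀(B) + NF
10 log₁₀(9.66×10⁷) = 79.85 dB
N = −174 + 79.85 + 1.51 = −92.64 dBm
SNR = P_sig − N = −85.6 − (−92.64) = 7.04 dB → 7.0 dB

7.0 dB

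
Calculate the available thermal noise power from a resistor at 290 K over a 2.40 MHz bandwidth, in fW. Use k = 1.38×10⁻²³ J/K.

P_n = kTB = 1.38×10⁻²³ × 290 × 2.40×10⁶ = 9.60×10⁻¹⁵ W = 9.60 fW

9.60 fW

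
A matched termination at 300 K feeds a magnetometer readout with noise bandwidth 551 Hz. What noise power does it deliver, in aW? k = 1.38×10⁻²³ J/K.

2.28 aW

P_n = kTB = 1.38×10⁻²³ × 300 × 5.51×10² = 2.28×10⁻¹⁸ W = 2.28 aW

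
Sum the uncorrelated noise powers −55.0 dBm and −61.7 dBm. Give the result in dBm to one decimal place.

−54.2 dBm

Convert to linear, add, convert back:
P₁ = 3.16×10⁻⁹ W, P₂ = 6.76×10⁻¹⁰ W
P_tot = 3.84×10⁻⁹ W → 10 log₁₀(P_tot / 10⁻³) = −54.2 dBm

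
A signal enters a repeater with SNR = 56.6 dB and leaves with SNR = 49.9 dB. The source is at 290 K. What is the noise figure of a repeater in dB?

NF (dB) = SNR_in(dB) − SNR_out(dB) when the source is at T₀
NF = 56.6 − 49.9 = 6.7 dB

6.7 dB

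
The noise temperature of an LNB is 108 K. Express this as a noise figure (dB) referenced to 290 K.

1.37 dB

F = 1 + T_e/T₀ = 1 + 108/290 = 1.37241
NF = 10 log₁₀(1.37241) = 1.37 dB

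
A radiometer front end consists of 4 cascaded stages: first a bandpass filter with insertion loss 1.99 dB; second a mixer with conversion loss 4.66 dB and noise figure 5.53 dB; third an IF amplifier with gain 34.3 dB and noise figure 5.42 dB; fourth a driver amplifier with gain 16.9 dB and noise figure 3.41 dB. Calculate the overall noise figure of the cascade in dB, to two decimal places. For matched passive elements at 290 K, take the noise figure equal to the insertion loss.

12.34 dB

Convert to linear (a loss of L dB is a gain of −L dB): F_i = 10^(NF_i/10), G_i = 10^(G_i,dB/10)
  Stage 1: F_1 = 10^(1.99/10) = 1.581, G_1 = 10^(−1.99/10) = 0.6324
  Stage 2: F_2 = 10^(5.53/10) = 3.573, G_2 = 10^(−4.66/10) = 0.3420
  Stage 3: F_3 = 10^(5.42/10) = 3.483, G_3 = 10^(34.3/10) = 2692
  Stage 4: F_4 = 10^(3.41/10) = 2.193, G_4 = 10^(16.9/10) = 48.98
Friis cascade:
  F = 1.581 + (3.573 − 1)/0.6324 + (3.483 − 1)/0.2163 + (2.193 − 1)/582.1 = 17.13
NF = 10 log₁₀(17.13) = 12.34 dB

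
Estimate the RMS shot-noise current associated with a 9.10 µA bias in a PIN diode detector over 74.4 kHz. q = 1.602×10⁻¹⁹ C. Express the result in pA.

I_n = √(2qI·B)
2qI·B = 2 × 1.602×10⁻¹⁹ × 9.10×10⁻⁶ × 7.44×10⁴ = 2.17×10⁻¹⁹ A²
I_n = √(2.17×10⁻¹⁹) = 4.66×10⁻¹⁰ A = 466 pA

466 pA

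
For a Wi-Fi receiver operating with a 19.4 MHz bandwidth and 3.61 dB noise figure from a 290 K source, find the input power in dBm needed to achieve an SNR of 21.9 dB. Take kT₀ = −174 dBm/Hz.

−75.6 dBm

Sensitivity = −174 + 10 log₁₀(B) + NF + SNR_min
= −174 + 72.88 + 3.61 + 21.9
= −75.61 dBm → −75.6 dBm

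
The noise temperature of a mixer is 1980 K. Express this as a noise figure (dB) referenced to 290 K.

F = 1 + T_e/T₀ = 1 + 1980/290 = 7.82759
NF = 10 log₁₀(7.82759) = 8.94 dB

8.94 dB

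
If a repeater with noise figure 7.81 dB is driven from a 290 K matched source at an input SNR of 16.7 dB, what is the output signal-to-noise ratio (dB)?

By definition F = SNR_in/SNR_out, so in dB: SNR_out = SNR_in − NF
SNR_out = 16.7 − 7.81 = 8.89 dB

8.89 dB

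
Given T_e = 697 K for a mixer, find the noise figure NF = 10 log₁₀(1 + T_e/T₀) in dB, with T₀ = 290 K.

F = 1 + T_e/T₀ = 1 + 697/290 = 3.40345
NF = 10 log₁₀(3.40345) = 5.32 dB

5.32 dB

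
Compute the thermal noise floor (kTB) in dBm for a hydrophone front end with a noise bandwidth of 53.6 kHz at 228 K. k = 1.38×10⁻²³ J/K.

−127.7 dBm

P_n = kTB = 1.38×10⁻²³ × 228 × 5.36×10⁴ = 1.69×10⁻¹⁶ W
In dBm: 10 log₁₀(1.69×10⁻¹⁶ / 10⁻³) = −127.7 dBm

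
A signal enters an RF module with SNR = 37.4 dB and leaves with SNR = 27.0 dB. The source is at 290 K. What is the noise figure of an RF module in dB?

10.4 dB

NF (dB) = SNR_in(dB) − SNR_out(dB) when the source is at T₀
NF = 37.4 − 27.0 = 10.4 dB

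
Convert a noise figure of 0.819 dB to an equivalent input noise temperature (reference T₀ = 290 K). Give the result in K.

60.2 K

F = 10^(0.819/10) = 1.20754
T_e = (F − 1)·T₀ = (1.20754 − 1) × 290 = 60.2 K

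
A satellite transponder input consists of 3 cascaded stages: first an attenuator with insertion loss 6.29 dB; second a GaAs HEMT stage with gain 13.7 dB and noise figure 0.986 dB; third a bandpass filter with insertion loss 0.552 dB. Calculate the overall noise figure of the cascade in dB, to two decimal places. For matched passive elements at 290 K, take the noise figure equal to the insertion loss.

Convert to linear (a loss of L dB is a gain of −L dB): F_i = 10^(NF_i/10), G_i = 10^(G_i,dB/10)
  Stage 1: F_1 = 10^(6.29/10) = 4.256, G_1 = 10^(−6.29/10) = 0.2350
  Stage 2: F_2 = 10^(0.986/10) = 1.255, G_2 = 10^(13.7/10) = 23.44
  Stage 3: F_3 = 10^(0.552/10) = 1.136, G_3 = 10^(−0.552/10) = 0.8806
Friis cascade:
  F = 4.256 + (1.255 − 1)/0.2350 + (1.136 − 1)/5.508 = 5.365
NF = 10 log₁₀(5.365) = 7.30 dB

7.30 dB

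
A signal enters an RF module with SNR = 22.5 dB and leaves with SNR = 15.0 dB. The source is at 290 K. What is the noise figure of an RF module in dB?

NF (dB) = SNR_in(dB) − SNR_out(dB) when the source is at T₀
NF = 22.5 − 15.0 = 7.5 dB

7.5 dB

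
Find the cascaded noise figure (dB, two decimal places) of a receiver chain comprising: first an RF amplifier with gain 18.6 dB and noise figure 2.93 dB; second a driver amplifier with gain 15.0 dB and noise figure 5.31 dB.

Convert to linear (a loss of L dB is a gain of −L dB): F_i = 10^(NF_i/10), G_i = 10^(G_i,dB/10)
  Stage 1: F_1 = 10^(2.93/10) = 1.963, G_1 = 10^(18.6/10) = 72.44
  Stage 2: F_2 = 10^(5.31/10) = 3.396, G_2 = 10^(15.0/10) = 31.62
Friis cascade:
  F = 1.963 + (3.396 − 1)/72.44 = 1.996
NF = 10 log₁₀(1.996) = 3.00 dB

3.00 dB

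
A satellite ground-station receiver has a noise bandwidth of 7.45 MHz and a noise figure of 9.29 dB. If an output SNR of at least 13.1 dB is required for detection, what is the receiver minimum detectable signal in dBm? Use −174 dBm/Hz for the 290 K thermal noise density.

Sensitivity = −174 + 10 log₁₀(B) + NF + SNR_min
= −174 + 68.72 + 9.29 + 13.1
= −82.89 dBm → −82.9 dBm

−82.9 dBm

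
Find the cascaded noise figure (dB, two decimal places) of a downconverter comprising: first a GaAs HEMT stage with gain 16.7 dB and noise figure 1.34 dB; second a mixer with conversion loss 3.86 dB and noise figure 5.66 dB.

1.52 dB

Convert to linear (a loss of L dB is a gain of −L dB): F_i = 10^(NF_i/10), G_i = 10^(G_i,dB/10)
  Stage 1: F_1 = 10^(1.34/10) = 1.361, G_1 = 10^(16.7/10) = 46.77
  Stage 2: F_2 = 10^(5.66/10) = 3.681, G_2 = 10^(−3.86/10) = 0.4111
Friis cascade:
  F = 1.361 + (3.681 − 1)/46.77 = 1.419
NF = 10 log₁₀(1.419) = 1.52 dB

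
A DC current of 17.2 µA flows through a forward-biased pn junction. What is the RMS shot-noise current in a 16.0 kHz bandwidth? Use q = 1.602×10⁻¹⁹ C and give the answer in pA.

I_n = √(2qI·B)
2qI·B = 2 × 1.602×10⁻¹⁹ × 1.72×10⁻⁵ × 1.60×10⁴ = 8.82×10⁻²⁰ A²
I_n = √(8.82×10⁻²⁰) = 2.97×10⁻¹⁰ A = 297 pA

297 pA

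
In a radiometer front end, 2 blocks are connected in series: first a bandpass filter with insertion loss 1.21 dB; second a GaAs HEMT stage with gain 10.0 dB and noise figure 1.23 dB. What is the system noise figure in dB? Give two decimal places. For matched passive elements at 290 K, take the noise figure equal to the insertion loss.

Convert to linear (a loss of L dB is a gain of −L dB): F_i = 10^(NF_i/10), G_i = 10^(G_i,dB/10)
  Stage 1: F_1 = 10^(1.21/10) = 1.321, G_1 = 10^(−1.21/10) = 0.7568
  Stage 2: F_2 = 10^(1.23/10) = 1.327, G_2 = 10^(10.0/10) = 10.00
Friis cascade:
  F = 1.321 + (1.327 − 1)/0.7568 = 1.754
NF = 10 log₁₀(1.754) = 2.44 dB

2.44 dB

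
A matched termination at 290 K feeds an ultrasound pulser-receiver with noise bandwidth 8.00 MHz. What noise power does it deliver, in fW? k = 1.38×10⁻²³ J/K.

32.0 fW

P_n = kTB = 1.38×10⁻²³ × 290 × 8.00×10⁶ = 3.20×10⁻¹⁴ W = 32.0 fW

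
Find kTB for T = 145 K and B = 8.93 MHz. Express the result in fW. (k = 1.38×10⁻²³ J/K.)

P_n = kTB = 1.38×10⁻²³ × 145 × 8.93×10⁶ = 1.79×10⁻¹⁴ W = 17.9 fW

17.9 fW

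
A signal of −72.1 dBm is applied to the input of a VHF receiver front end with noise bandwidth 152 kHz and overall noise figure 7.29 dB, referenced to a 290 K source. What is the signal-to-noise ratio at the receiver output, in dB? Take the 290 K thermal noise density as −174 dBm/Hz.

42.8 dB

Noise floor: N = −174 + 10 log₁₀(B) + NF
10 log₁₀(1.52×10⁵) = 51.82 dB
N = −174 + 51.82 + 7.29 = −114.89 dBm
SNR = P_sig − N = −72.1 − (−114.89) = 42.79 dB → 42.8 dB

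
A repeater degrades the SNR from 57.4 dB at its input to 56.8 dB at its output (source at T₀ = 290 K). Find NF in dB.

0.6 dB

NF (dB) = SNR_in(dB) − SNR_out(dB) when the source is at T₀
NF = 57.4 − 56.8 = 0.6 dB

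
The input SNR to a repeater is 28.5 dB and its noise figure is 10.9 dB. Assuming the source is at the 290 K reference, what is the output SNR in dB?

By definition F = SNR_in/SNR_out, so in dB: SNR_out = SNR_in − NF
SNR_out = 28.5 − 10.9 = 17.6 dB

17.6 dB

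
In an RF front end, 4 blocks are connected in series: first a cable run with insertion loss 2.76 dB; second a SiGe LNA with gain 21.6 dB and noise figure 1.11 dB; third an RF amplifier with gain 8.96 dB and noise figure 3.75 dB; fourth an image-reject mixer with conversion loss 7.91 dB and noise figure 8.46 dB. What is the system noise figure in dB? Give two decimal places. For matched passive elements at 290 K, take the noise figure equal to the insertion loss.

Convert to linear (a loss of L dB is a gain of −L dB): F_i = 10^(NF_i/10), G_i = 10^(G_i,dB/10)
  Stage 1: F_1 = 10^(2.76/10) = 1.888, G_1 = 10^(−2.76/10) = 0.5297
  Stage 2: F_2 = 10^(1.11/10) = 1.291, G_2 = 10^(21.6/10) = 144.5
  Stage 3: F_3 = 10^(3.75/10) = 2.371, G_3 = 10^(8.96/10) = 7.870
  Stage 4: F_4 = 10^(8.46/10) = 7.015, G_4 = 10^(−7.91/10) = 0.1618
Friis cascade:
  F = 1.888 + (1.291 − 1)/0.5297 + (2.371 − 1)/76.56 + (7.015 − 1)/602.6 = 2.466
NF = 10 log₁₀(2.466) = 3.92 dB

3.92 dB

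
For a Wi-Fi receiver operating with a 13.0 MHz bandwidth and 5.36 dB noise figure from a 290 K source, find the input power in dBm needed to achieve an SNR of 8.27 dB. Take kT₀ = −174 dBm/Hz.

−89.2 dBm

Sensitivity = −174 + 10 log₁₀(B) + NF + SNR_min
= −174 + 71.14 + 5.36 + 8.27
= −89.23 dBm → −89.2 dBm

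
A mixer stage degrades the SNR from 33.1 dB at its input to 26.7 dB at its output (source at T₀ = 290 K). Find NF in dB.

6.4 dB

NF (dB) = SNR_in(dB) − SNR_out(dB) when the source is at T₀
NF = 33.1 − 26.7 = 6.4 dB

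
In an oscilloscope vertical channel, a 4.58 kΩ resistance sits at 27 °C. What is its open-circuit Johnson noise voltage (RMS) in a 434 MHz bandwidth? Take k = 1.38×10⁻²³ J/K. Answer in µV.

T = 27 °C + 273.15 = 300.15 K
V_n = √(4kTRB)
4kTRB = 4 × 1.38×10⁻²³ × 300.15 × 4.58×10³ × 4.34×10⁸ = 3.29×10⁻⁸ V²
V_n = √(3.29×10⁻⁸) = 1.81×10⁻⁴ V = 181 µV

181 µV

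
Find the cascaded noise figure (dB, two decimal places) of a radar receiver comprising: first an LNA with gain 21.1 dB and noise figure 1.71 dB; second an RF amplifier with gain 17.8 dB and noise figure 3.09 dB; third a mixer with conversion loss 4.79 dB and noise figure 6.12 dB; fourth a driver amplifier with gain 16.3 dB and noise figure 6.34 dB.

Convert to linear (a loss of L dB is a gain of −L dB): F_i = 10^(NF_i/10), G_i = 10^(G_i,dB/10)
  Stage 1: F_1 = 10^(1.71/10) = 1.483, G_1 = 10^(21.1/10) = 128.8
  Stage 2: F_2 = 10^(3.09/10) = 2.037, G_2 = 10^(17.8/10) = 60.26
  Stage 3: F_3 = 10^(6.12/10) = 4.093, G_3 = 10^(−4.79/10) = 0.3319
  Stage 4: F_4 = 10^(6.34/10) = 4.305, G_4 = 10^(16.3/10) = 42.66
Friis cascade:
  F = 1.483 + (2.037 − 1)/128.8 + (4.093 − 1)/7762 + (4.305 − 1)/2576 = 1.492
NF = 10 log₁₀(1.492) = 1.74 dB

1.74 dB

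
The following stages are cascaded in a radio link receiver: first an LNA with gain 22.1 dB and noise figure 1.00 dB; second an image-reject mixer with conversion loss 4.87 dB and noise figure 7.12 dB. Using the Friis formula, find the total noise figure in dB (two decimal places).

Convert to linear (a loss of L dB is a gain of −L dB): F_i = 10^(NF_i/10), G_i = 10^(G_i,dB/10)
  Stage 1: F_1 = 10^(1.00/10) = 1.259, G_1 = 10^(22.1/10) = 162.2
  Stage 2: F_2 = 10^(7.12/10) = 5.152, G_2 = 10^(−4.87/10) = 0.3258
Friis cascade:
  F = 1.259 + (5.152 − 1)/162.2 = 1.285
NF = 10 log₁₀(1.285) = 1.09 dB

1.09 dB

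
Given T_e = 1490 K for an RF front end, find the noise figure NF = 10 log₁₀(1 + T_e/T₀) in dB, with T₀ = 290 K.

F = 1 + T_e/T₀ = 1 + 1490/290 = 6.13793
NF = 10 log₁₀(6.13793) = 7.88 dB

7.88 dB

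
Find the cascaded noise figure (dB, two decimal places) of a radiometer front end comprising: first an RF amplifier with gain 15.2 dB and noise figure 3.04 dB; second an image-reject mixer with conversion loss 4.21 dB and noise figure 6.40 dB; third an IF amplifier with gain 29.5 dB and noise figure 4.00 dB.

3.49 dB

Convert to linear (a loss of L dB is a gain of −L dB): F_i = 10^(NF_i/10), G_i = 10^(G_i,dB/10)
  Stage 1: F_1 = 10^(3.04/10) = 2.014, G_1 = 10^(15.2/10) = 33.11
  Stage 2: F_2 = 10^(6.40/10) = 4.365, G_2 = 10^(−4.21/10) = 0.3793
  Stage 3: F_3 = 10^(4.00/10) = 2.512, G_3 = 10^(29.5/10) = 891.3
Friis cascade:
  F = 2.014 + (4.365 − 1)/33.11 + (2.512 − 1)/12.56 = 2.236
NF = 10 log₁₀(2.236) = 3.49 dB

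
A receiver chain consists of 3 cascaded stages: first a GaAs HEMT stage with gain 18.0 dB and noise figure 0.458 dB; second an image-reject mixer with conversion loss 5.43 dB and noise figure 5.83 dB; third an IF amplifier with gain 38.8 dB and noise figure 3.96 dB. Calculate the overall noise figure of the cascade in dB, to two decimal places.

Convert to linear (a loss of L dB is a gain of −L dB): F_i = 10^(NF_i/10), G_i = 10^(G_i,dB/10)
  Stage 1: F_1 = 10^(0.458/10) = 1.111, G_1 = 10^(18.0/10) = 63.10
  Stage 2: F_2 = 10^(5.83/10) = 3.828, G_2 = 10^(−5.43/10) = 0.2864
  Stage 3: F_3 = 10^(3.96/10) = 2.489, G_3 = 10^(38.8/10) = 7586
Friis cascade:
  F = 1.111 + (3.828 − 1)/63.10 + (2.489 − 1)/18.07 = 1.238
NF = 10 log₁₀(1.238) = 0.93 dB

0.93 dB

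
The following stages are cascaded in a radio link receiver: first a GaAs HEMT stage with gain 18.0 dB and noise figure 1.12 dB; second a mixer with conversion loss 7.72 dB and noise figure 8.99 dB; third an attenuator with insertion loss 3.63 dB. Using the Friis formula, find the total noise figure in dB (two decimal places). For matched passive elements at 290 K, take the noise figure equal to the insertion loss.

1.84 dB

Convert to linear (a loss of L dB is a gain of −L dB): F_i = 10^(NF_i/10), G_i = 10^(G_i,dB/10)
  Stage 1: F_1 = 10^(1.12/10) = 1.294, G_1 = 10^(18.0/10) = 63.10
  Stage 2: F_2 = 10^(8.99/10) = 7.925, G_2 = 10^(−7.72/10) = 0.1690
  Stage 3: F_3 = 10^(3.63/10) = 2.307, G_3 = 10^(−3.63/10) = 0.4335
Friis cascade:
  F = 1.294 + (7.925 − 1)/63.10 + (2.307 − 1)/10.67 = 1.526
NF = 10 log₁₀(1.526) = 1.84 dB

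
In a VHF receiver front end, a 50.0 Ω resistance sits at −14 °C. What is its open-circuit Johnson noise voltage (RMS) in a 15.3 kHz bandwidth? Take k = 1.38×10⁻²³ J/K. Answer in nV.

105 nV

T = −14 °C + 273.15 = 259.15 K
V_n = √(4kTRB)
4kTRB = 4 × 1.38×10⁻²³ × 259.15 × 5.00×10¹ × 1.53×10⁴ = 1.09×10⁻¹⁴ V²
V_n = √(1.09×10⁻¹⁴) = 1.05×10⁻⁷ V = 105 nV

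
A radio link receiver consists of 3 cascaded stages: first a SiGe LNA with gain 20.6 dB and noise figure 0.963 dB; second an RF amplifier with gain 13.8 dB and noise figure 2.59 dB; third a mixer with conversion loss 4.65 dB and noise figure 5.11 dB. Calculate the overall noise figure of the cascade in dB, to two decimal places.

Convert to linear (a loss of L dB is a gain of −L dB): F_i = 10^(NF_i/10), G_i = 10^(G_i,dB/10)
  Stage 1: F_1 = 10^(0.963/10) = 1.248, G_1 = 10^(20.6/10) = 114.8
  Stage 2: F_2 = 10^(2.59/10) = 1.816, G_2 = 10^(13.8/10) = 23.99
  Stage 3: F_3 = 10^(5.11/10) = 3.243, G_3 = 10^(−4.65/10) = 0.3428
Friis cascade:
  F = 1.248 + (1.816 − 1)/114.8 + (3.243 − 1)/2754 = 1.256
NF = 10 log₁₀(1.256) = 0.99 dB

0.99 dB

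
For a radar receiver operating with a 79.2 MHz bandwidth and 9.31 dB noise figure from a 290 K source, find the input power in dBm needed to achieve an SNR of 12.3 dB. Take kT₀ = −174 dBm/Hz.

Sensitivity = −174 + 10 log₁₀(B) + NF + SNR_min
= −174 + 78.99 + 9.31 + 12.3
= −73.40 dBm → −73.4 dBm

−73.4 dBm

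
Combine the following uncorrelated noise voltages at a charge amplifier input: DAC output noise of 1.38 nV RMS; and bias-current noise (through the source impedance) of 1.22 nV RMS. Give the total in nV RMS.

1.84 nV

Uncorrelated sources add in power (mean-square): V_tot = √(ΣV_i²)
V_tot = √[(1.38×10⁻⁹)² + (1.22×10⁻⁹)²] = 1.84×10⁻⁹ V = 1.84 nV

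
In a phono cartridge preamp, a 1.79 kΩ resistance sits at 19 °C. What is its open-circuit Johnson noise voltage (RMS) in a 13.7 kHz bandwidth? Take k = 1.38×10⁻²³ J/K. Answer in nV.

629 nV

T = 19 °C + 273.15 = 292.15 K
V_n = √(4kTRB)
4kTRB = 4 × 1.38×10⁻²³ × 292.15 × 1.79×10³ × 1.37×10⁴ = 3.95×10⁻¹³ V²
V_n = √(3.95×10⁻¹³) = 6.29×10⁻⁷ V = 629 nV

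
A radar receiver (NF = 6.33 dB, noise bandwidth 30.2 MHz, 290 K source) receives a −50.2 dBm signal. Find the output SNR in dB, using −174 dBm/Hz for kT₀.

42.7 dB

Noise floor: N = −174 + 10 log₁₀(B) + NF
10 log₁₀(3.02×10⁷) = 74.8 dB
N = −174 + 74.8 + 6.33 = −92.87 dBm
SNR = P_sig − N = −50.2 − (−92.87) = 42.67 dB → 42.7 dB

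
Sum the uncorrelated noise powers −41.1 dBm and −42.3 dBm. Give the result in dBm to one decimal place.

Convert to linear, add, convert back:
P₁ = 7.76×10⁻⁸ W, P₂ = 5.89×10⁻⁸ W
P_tot = 1.37×10⁻⁷ W → 10 log₁₀(P_tot / 10⁻³) = −38.6 dBm

−38.6 dBm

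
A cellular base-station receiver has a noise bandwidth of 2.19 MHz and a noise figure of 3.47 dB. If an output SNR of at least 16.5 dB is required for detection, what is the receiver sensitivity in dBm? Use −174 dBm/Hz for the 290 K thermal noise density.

−90.6 dBm

Sensitivity = −174 + 10 log₁₀(B) + NF + SNR_min
= −174 + 63.4 + 3.47 + 16.5
= −90.63 dBm → −90.6 dBm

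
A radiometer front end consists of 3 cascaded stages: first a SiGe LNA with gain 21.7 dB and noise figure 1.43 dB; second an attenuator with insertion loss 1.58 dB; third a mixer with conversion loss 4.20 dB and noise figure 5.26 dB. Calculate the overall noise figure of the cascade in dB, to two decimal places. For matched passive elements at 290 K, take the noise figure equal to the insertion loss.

1.51 dB

Convert to linear (a loss of L dB is a gain of −L dB): F_i = 10^(NF_i/10), G_i = 10^(G_i,dB/10)
  Stage 1: F_1 = 10^(1.43/10) = 1.390, G_1 = 10^(21.7/10) = 147.9
  Stage 2: F_2 = 10^(1.58/10) = 1.439, G_2 = 10^(−1.58/10) = 0.6950
  Stage 3: F_3 = 10^(5.26/10) = 3.357, G_3 = 10^(−4.20/10) = 0.3802
Friis cascade:
  F = 1.390 + (1.439 − 1)/147.9 + (3.357 − 1)/102.8 = 1.416
NF = 10 log₁₀(1.416) = 1.51 dB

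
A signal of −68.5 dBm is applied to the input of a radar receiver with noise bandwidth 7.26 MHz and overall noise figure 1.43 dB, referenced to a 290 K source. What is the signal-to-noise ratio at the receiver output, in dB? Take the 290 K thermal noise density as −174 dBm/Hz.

35.5 dB

Noise floor: N = −174 + 10 log₁₀(B) + NF
10 log₁₀(7.26×10⁶) = 68.61 dB
N = −174 + 68.61 + 1.43 = −103.96 dBm
SNR = P_sig − N = −68.5 − (−103.96) = 35.46 dB → 35.5 dB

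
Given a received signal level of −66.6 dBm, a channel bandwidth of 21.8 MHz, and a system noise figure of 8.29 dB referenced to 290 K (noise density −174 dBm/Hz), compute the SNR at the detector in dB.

25.7 dB

Noise floor: N = −174 + 10 log₁₀(B) + NF
10 log₁₀(2.18×10⁷) = 73.38 dB
N = −174 + 73.38 + 8.29 = −92.33 dBm
SNR = P_sig − N = −66.6 − (−92.33) = 25.73 dB → 25.7 dB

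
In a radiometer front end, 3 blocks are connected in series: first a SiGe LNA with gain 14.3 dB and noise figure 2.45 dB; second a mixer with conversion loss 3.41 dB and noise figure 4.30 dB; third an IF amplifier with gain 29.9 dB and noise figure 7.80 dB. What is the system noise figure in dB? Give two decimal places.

3.48 dB

Convert to linear (a loss of L dB is a gain of −L dB): F_i = 10^(NF_i/10), G_i = 10^(G_i,dB/10)
  Stage 1: F_1 = 10^(2.45/10) = 1.758, G_1 = 10^(14.3/10) = 26.92
  Stage 2: F_2 = 10^(4.30/10) = 2.692, G_2 = 10^(−3.41/10) = 0.4560
  Stage 3: F_3 = 10^(7.80/10) = 6.026, G_3 = 10^(29.9/10) = 977.2
Friis cascade:
  F = 1.758 + (2.692 − 1)/26.92 + (6.026 − 1)/12.27 = 2.230
NF = 10 log₁₀(2.230) = 3.48 dB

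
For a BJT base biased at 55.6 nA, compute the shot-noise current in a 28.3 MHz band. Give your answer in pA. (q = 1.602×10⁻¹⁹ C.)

710 pA

I_n = √(2qI·B)
2qI·B = 2 × 1.602×10⁻¹⁹ × 5.56×10⁻⁸ × 2.83×10⁷ = 5.04×10⁻¹⁹ A²
I_n = √(5.04×10⁻¹⁹) = 7.10×10⁻¹⁰ A = 710 pA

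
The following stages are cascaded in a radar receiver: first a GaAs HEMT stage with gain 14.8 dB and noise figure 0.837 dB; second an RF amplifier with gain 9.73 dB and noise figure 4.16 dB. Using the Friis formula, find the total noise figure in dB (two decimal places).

1.02 dB

Convert to linear (a loss of L dB is a gain of −L dB): F_i = 10^(NF_i/10), G_i = 10^(G_i,dB/10)
  Stage 1: F_1 = 10^(0.837/10) = 1.213, G_1 = 10^(14.8/10) = 30.20
  Stage 2: F_2 = 10^(4.16/10) = 2.606, G_2 = 10^(9.73/10) = 9.397
Friis cascade:
  F = 1.213 + (2.606 − 1)/30.20 = 1.266
NF = 10 log₁₀(1.266) = 1.02 dB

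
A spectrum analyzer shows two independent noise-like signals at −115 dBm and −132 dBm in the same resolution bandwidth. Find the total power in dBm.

Convert to linear, add, convert back:
P₁ = 3.16×10⁻¹⁵ W, P₂ = 6.31×10⁻¹⁷ W
P_tot = 3.23×10⁻¹⁵ W → 10 log₁₀(P_tot / 10⁻³) = −114.9 dBm

−114.9 dBm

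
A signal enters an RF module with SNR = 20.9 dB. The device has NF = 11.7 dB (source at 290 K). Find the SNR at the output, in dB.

By definition F = SNR_in/SNR_out, so in dB: SNR_out = SNR_in − NF
SNR_out = 20.9 − 11.7 = 9.2 dB

9.2 dB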